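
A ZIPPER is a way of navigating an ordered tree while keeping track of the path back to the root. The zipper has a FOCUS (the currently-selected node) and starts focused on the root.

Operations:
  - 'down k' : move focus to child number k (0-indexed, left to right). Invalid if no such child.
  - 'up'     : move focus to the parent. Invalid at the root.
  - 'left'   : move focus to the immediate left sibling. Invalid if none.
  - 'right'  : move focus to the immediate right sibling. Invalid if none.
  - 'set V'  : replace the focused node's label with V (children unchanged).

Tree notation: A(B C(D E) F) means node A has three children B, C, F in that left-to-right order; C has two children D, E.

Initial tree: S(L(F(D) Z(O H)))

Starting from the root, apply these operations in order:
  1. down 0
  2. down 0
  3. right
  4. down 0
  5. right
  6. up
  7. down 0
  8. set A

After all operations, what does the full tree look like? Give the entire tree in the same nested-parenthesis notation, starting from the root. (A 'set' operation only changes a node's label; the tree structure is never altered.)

Answer: S(L(F(D) Z(A H)))

Derivation:
Step 1 (down 0): focus=L path=0 depth=1 children=['F', 'Z'] left=[] right=[] parent=S
Step 2 (down 0): focus=F path=0/0 depth=2 children=['D'] left=[] right=['Z'] parent=L
Step 3 (right): focus=Z path=0/1 depth=2 children=['O', 'H'] left=['F'] right=[] parent=L
Step 4 (down 0): focus=O path=0/1/0 depth=3 children=[] left=[] right=['H'] parent=Z
Step 5 (right): focus=H path=0/1/1 depth=3 children=[] left=['O'] right=[] parent=Z
Step 6 (up): focus=Z path=0/1 depth=2 children=['O', 'H'] left=['F'] right=[] parent=L
Step 7 (down 0): focus=O path=0/1/0 depth=3 children=[] left=[] right=['H'] parent=Z
Step 8 (set A): focus=A path=0/1/0 depth=3 children=[] left=[] right=['H'] parent=Z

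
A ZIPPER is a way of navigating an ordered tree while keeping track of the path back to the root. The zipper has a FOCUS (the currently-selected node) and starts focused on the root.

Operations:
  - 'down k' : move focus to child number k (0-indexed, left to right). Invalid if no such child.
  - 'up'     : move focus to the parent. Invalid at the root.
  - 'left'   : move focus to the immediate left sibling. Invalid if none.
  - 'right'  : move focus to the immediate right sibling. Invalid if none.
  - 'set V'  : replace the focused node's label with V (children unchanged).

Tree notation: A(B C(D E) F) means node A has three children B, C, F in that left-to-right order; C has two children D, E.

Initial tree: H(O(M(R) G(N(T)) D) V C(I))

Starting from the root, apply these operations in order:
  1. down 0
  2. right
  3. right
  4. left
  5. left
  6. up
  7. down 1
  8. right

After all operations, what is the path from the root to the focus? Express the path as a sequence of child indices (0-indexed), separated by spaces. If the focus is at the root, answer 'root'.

Answer: 2

Derivation:
Step 1 (down 0): focus=O path=0 depth=1 children=['M', 'G', 'D'] left=[] right=['V', 'C'] parent=H
Step 2 (right): focus=V path=1 depth=1 children=[] left=['O'] right=['C'] parent=H
Step 3 (right): focus=C path=2 depth=1 children=['I'] left=['O', 'V'] right=[] parent=H
Step 4 (left): focus=V path=1 depth=1 children=[] left=['O'] right=['C'] parent=H
Step 5 (left): focus=O path=0 depth=1 children=['M', 'G', 'D'] left=[] right=['V', 'C'] parent=H
Step 6 (up): focus=H path=root depth=0 children=['O', 'V', 'C'] (at root)
Step 7 (down 1): focus=V path=1 depth=1 children=[] left=['O'] right=['C'] parent=H
Step 8 (right): focus=C path=2 depth=1 children=['I'] left=['O', 'V'] right=[] parent=H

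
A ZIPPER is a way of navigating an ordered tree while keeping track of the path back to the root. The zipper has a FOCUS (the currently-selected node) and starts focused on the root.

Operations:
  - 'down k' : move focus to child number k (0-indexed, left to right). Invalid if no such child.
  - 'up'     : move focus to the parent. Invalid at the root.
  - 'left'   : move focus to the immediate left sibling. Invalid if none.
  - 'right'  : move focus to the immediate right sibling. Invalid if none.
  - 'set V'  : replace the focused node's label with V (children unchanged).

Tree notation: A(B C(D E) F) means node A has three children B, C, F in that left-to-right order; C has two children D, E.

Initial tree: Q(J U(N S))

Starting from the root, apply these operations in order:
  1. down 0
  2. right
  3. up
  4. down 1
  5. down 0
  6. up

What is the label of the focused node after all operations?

Step 1 (down 0): focus=J path=0 depth=1 children=[] left=[] right=['U'] parent=Q
Step 2 (right): focus=U path=1 depth=1 children=['N', 'S'] left=['J'] right=[] parent=Q
Step 3 (up): focus=Q path=root depth=0 children=['J', 'U'] (at root)
Step 4 (down 1): focus=U path=1 depth=1 children=['N', 'S'] left=['J'] right=[] parent=Q
Step 5 (down 0): focus=N path=1/0 depth=2 children=[] left=[] right=['S'] parent=U
Step 6 (up): focus=U path=1 depth=1 children=['N', 'S'] left=['J'] right=[] parent=Q

Answer: U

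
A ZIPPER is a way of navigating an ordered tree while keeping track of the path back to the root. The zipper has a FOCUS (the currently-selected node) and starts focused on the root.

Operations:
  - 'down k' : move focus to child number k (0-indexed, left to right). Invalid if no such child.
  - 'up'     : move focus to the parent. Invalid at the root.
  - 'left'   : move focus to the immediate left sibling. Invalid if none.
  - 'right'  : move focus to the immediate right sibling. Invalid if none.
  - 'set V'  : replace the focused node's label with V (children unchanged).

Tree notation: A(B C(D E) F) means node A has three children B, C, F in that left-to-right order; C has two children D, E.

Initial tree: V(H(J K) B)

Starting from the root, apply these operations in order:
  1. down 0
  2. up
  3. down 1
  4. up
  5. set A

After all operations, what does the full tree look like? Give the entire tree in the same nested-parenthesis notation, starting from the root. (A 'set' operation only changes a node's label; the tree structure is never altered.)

Answer: A(H(J K) B)

Derivation:
Step 1 (down 0): focus=H path=0 depth=1 children=['J', 'K'] left=[] right=['B'] parent=V
Step 2 (up): focus=V path=root depth=0 children=['H', 'B'] (at root)
Step 3 (down 1): focus=B path=1 depth=1 children=[] left=['H'] right=[] parent=V
Step 4 (up): focus=V path=root depth=0 children=['H', 'B'] (at root)
Step 5 (set A): focus=A path=root depth=0 children=['H', 'B'] (at root)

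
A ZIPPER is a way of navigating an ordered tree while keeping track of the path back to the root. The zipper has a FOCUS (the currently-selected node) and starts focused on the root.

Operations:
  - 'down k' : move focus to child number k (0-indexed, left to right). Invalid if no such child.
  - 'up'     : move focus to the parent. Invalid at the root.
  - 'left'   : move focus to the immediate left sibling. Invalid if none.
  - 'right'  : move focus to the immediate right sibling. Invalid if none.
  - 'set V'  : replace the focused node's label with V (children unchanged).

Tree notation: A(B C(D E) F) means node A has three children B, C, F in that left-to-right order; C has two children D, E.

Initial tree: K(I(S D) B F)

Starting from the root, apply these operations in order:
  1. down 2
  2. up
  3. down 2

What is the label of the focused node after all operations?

Answer: F

Derivation:
Step 1 (down 2): focus=F path=2 depth=1 children=[] left=['I', 'B'] right=[] parent=K
Step 2 (up): focus=K path=root depth=0 children=['I', 'B', 'F'] (at root)
Step 3 (down 2): focus=F path=2 depth=1 children=[] left=['I', 'B'] right=[] parent=K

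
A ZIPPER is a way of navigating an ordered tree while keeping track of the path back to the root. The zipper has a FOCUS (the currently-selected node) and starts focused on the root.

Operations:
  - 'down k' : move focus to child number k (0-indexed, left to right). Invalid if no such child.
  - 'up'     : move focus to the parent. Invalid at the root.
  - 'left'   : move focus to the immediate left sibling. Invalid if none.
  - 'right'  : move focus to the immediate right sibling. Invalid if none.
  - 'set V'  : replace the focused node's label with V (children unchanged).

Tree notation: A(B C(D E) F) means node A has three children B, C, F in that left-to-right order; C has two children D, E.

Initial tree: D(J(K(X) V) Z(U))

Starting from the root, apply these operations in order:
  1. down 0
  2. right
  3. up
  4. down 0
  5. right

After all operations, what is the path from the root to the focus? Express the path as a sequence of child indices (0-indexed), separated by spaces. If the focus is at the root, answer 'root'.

Step 1 (down 0): focus=J path=0 depth=1 children=['K', 'V'] left=[] right=['Z'] parent=D
Step 2 (right): focus=Z path=1 depth=1 children=['U'] left=['J'] right=[] parent=D
Step 3 (up): focus=D path=root depth=0 children=['J', 'Z'] (at root)
Step 4 (down 0): focus=J path=0 depth=1 children=['K', 'V'] left=[] right=['Z'] parent=D
Step 5 (right): focus=Z path=1 depth=1 children=['U'] left=['J'] right=[] parent=D

Answer: 1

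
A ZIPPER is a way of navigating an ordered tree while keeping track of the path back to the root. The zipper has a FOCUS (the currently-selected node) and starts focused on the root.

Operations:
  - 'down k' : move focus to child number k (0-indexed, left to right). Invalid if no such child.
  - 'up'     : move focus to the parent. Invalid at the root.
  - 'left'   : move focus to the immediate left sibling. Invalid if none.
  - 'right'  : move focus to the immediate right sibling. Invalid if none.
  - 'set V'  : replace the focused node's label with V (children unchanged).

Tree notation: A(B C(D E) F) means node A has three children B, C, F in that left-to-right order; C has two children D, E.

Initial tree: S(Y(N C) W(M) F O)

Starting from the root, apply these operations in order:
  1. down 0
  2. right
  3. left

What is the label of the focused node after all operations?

Step 1 (down 0): focus=Y path=0 depth=1 children=['N', 'C'] left=[] right=['W', 'F', 'O'] parent=S
Step 2 (right): focus=W path=1 depth=1 children=['M'] left=['Y'] right=['F', 'O'] parent=S
Step 3 (left): focus=Y path=0 depth=1 children=['N', 'C'] left=[] right=['W', 'F', 'O'] parent=S

Answer: Y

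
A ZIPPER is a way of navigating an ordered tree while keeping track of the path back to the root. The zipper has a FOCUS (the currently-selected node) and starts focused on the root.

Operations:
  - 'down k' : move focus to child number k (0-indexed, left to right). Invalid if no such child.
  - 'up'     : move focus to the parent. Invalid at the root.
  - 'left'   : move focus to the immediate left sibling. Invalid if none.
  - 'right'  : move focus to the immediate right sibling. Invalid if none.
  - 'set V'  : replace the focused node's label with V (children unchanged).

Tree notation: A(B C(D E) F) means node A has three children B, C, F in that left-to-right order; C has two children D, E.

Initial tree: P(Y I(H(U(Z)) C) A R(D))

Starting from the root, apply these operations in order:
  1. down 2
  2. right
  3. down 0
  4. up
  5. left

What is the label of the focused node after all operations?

Answer: A

Derivation:
Step 1 (down 2): focus=A path=2 depth=1 children=[] left=['Y', 'I'] right=['R'] parent=P
Step 2 (right): focus=R path=3 depth=1 children=['D'] left=['Y', 'I', 'A'] right=[] parent=P
Step 3 (down 0): focus=D path=3/0 depth=2 children=[] left=[] right=[] parent=R
Step 4 (up): focus=R path=3 depth=1 children=['D'] left=['Y', 'I', 'A'] right=[] parent=P
Step 5 (left): focus=A path=2 depth=1 children=[] left=['Y', 'I'] right=['R'] parent=P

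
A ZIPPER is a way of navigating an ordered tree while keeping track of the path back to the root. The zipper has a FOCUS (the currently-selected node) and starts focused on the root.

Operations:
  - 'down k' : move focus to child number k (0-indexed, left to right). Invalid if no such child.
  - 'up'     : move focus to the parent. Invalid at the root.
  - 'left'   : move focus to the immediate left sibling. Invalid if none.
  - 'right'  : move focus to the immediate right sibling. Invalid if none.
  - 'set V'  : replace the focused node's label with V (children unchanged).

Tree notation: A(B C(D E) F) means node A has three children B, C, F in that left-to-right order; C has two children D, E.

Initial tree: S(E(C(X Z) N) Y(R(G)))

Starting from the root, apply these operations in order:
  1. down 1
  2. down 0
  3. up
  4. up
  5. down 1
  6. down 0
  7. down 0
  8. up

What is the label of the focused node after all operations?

Answer: R

Derivation:
Step 1 (down 1): focus=Y path=1 depth=1 children=['R'] left=['E'] right=[] parent=S
Step 2 (down 0): focus=R path=1/0 depth=2 children=['G'] left=[] right=[] parent=Y
Step 3 (up): focus=Y path=1 depth=1 children=['R'] left=['E'] right=[] parent=S
Step 4 (up): focus=S path=root depth=0 children=['E', 'Y'] (at root)
Step 5 (down 1): focus=Y path=1 depth=1 children=['R'] left=['E'] right=[] parent=S
Step 6 (down 0): focus=R path=1/0 depth=2 children=['G'] left=[] right=[] parent=Y
Step 7 (down 0): focus=G path=1/0/0 depth=3 children=[] left=[] right=[] parent=R
Step 8 (up): focus=R path=1/0 depth=2 children=['G'] left=[] right=[] parent=Y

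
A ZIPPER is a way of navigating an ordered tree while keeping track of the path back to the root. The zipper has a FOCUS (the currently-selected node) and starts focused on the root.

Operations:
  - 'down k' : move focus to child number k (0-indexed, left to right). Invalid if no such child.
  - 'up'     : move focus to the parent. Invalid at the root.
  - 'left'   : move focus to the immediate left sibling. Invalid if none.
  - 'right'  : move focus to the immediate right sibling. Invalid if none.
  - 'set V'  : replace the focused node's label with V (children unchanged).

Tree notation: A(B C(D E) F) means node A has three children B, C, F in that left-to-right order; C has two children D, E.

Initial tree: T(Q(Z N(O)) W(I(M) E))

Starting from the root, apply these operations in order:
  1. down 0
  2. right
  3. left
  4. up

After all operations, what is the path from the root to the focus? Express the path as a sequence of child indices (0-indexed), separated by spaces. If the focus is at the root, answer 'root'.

Answer: root

Derivation:
Step 1 (down 0): focus=Q path=0 depth=1 children=['Z', 'N'] left=[] right=['W'] parent=T
Step 2 (right): focus=W path=1 depth=1 children=['I', 'E'] left=['Q'] right=[] parent=T
Step 3 (left): focus=Q path=0 depth=1 children=['Z', 'N'] left=[] right=['W'] parent=T
Step 4 (up): focus=T path=root depth=0 children=['Q', 'W'] (at root)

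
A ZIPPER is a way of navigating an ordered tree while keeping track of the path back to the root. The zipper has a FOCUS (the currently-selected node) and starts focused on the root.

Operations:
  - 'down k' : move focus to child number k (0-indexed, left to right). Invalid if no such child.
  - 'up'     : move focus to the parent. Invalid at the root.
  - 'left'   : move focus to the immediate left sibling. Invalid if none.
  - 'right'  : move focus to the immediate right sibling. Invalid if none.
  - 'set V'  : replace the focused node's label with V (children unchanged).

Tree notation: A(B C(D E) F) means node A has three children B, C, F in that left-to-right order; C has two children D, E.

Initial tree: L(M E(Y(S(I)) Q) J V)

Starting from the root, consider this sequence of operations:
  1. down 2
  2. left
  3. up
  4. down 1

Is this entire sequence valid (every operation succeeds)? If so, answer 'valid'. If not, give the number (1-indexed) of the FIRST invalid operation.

Step 1 (down 2): focus=J path=2 depth=1 children=[] left=['M', 'E'] right=['V'] parent=L
Step 2 (left): focus=E path=1 depth=1 children=['Y', 'Q'] left=['M'] right=['J', 'V'] parent=L
Step 3 (up): focus=L path=root depth=0 children=['M', 'E', 'J', 'V'] (at root)
Step 4 (down 1): focus=E path=1 depth=1 children=['Y', 'Q'] left=['M'] right=['J', 'V'] parent=L

Answer: valid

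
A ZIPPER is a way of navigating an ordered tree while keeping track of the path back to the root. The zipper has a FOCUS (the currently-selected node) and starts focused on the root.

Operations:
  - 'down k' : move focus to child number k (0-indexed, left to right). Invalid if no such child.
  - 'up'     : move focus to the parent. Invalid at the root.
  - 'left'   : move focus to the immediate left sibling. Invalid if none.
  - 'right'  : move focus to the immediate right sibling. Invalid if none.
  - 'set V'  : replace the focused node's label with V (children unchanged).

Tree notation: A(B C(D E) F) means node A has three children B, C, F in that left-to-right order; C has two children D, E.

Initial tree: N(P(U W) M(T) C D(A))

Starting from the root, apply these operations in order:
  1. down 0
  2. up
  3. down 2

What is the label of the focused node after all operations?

Step 1 (down 0): focus=P path=0 depth=1 children=['U', 'W'] left=[] right=['M', 'C', 'D'] parent=N
Step 2 (up): focus=N path=root depth=0 children=['P', 'M', 'C', 'D'] (at root)
Step 3 (down 2): focus=C path=2 depth=1 children=[] left=['P', 'M'] right=['D'] parent=N

Answer: C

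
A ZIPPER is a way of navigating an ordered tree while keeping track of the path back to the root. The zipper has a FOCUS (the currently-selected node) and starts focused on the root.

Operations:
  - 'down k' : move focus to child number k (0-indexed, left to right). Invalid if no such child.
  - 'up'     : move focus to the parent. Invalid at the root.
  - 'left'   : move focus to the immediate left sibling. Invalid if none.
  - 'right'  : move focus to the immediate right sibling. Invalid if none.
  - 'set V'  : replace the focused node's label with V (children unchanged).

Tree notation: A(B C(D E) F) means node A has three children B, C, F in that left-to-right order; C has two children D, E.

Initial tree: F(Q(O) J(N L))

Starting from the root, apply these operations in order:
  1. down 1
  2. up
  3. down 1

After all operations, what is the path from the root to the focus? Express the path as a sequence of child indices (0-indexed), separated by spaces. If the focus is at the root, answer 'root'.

Step 1 (down 1): focus=J path=1 depth=1 children=['N', 'L'] left=['Q'] right=[] parent=F
Step 2 (up): focus=F path=root depth=0 children=['Q', 'J'] (at root)
Step 3 (down 1): focus=J path=1 depth=1 children=['N', 'L'] left=['Q'] right=[] parent=F

Answer: 1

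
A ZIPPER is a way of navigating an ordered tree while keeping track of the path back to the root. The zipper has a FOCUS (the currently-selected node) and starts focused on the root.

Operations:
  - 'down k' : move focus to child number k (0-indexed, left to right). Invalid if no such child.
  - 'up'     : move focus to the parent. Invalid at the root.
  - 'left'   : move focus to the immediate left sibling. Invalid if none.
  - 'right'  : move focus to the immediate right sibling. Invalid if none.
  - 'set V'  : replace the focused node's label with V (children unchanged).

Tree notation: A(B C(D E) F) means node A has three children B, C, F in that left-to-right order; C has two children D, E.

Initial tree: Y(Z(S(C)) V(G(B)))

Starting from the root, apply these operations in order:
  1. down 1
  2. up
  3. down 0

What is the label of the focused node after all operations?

Answer: Z

Derivation:
Step 1 (down 1): focus=V path=1 depth=1 children=['G'] left=['Z'] right=[] parent=Y
Step 2 (up): focus=Y path=root depth=0 children=['Z', 'V'] (at root)
Step 3 (down 0): focus=Z path=0 depth=1 children=['S'] left=[] right=['V'] parent=Y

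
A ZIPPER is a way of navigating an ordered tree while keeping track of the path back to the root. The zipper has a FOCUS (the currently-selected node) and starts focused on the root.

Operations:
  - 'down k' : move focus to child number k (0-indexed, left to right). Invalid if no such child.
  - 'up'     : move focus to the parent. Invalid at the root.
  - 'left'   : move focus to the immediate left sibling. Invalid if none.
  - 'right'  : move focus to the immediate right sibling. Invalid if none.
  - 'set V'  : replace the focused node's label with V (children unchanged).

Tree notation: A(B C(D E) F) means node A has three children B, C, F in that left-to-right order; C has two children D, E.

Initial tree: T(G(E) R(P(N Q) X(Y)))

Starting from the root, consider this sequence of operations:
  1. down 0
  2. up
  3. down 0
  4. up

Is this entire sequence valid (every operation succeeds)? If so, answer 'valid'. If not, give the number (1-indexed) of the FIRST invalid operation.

Answer: valid

Derivation:
Step 1 (down 0): focus=G path=0 depth=1 children=['E'] left=[] right=['R'] parent=T
Step 2 (up): focus=T path=root depth=0 children=['G', 'R'] (at root)
Step 3 (down 0): focus=G path=0 depth=1 children=['E'] left=[] right=['R'] parent=T
Step 4 (up): focus=T path=root depth=0 children=['G', 'R'] (at root)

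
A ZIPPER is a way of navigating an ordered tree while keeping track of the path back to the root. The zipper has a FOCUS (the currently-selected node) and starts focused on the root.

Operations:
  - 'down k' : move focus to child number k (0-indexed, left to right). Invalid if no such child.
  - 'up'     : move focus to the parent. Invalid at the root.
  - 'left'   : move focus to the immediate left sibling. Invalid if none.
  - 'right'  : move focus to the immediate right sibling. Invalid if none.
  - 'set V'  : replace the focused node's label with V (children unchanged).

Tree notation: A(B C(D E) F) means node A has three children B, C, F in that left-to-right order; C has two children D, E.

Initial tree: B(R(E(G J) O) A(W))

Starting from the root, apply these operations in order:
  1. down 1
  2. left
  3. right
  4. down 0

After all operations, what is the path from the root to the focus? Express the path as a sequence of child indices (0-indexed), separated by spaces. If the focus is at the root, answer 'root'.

Step 1 (down 1): focus=A path=1 depth=1 children=['W'] left=['R'] right=[] parent=B
Step 2 (left): focus=R path=0 depth=1 children=['E', 'O'] left=[] right=['A'] parent=B
Step 3 (right): focus=A path=1 depth=1 children=['W'] left=['R'] right=[] parent=B
Step 4 (down 0): focus=W path=1/0 depth=2 children=[] left=[] right=[] parent=A

Answer: 1 0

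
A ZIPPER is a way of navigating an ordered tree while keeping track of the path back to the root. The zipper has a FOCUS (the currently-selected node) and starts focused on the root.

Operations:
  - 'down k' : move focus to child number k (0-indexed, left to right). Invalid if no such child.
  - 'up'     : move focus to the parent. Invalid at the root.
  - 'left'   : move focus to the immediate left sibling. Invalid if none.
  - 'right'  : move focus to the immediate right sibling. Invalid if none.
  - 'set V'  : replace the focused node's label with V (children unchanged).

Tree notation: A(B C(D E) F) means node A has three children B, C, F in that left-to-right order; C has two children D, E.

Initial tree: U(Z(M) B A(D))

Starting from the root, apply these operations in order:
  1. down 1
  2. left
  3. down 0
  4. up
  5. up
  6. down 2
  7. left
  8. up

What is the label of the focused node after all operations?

Step 1 (down 1): focus=B path=1 depth=1 children=[] left=['Z'] right=['A'] parent=U
Step 2 (left): focus=Z path=0 depth=1 children=['M'] left=[] right=['B', 'A'] parent=U
Step 3 (down 0): focus=M path=0/0 depth=2 children=[] left=[] right=[] parent=Z
Step 4 (up): focus=Z path=0 depth=1 children=['M'] left=[] right=['B', 'A'] parent=U
Step 5 (up): focus=U path=root depth=0 children=['Z', 'B', 'A'] (at root)
Step 6 (down 2): focus=A path=2 depth=1 children=['D'] left=['Z', 'B'] right=[] parent=U
Step 7 (left): focus=B path=1 depth=1 children=[] left=['Z'] right=['A'] parent=U
Step 8 (up): focus=U path=root depth=0 children=['Z', 'B', 'A'] (at root)

Answer: U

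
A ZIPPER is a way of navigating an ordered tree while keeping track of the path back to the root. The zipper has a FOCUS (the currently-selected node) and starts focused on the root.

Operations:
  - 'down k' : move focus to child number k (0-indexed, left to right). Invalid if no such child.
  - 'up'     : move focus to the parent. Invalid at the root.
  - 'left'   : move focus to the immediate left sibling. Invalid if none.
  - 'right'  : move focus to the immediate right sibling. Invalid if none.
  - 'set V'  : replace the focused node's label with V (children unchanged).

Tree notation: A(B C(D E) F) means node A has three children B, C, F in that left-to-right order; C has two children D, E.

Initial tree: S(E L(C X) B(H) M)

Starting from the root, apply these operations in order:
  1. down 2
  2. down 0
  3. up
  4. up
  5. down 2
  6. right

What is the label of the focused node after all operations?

Answer: M

Derivation:
Step 1 (down 2): focus=B path=2 depth=1 children=['H'] left=['E', 'L'] right=['M'] parent=S
Step 2 (down 0): focus=H path=2/0 depth=2 children=[] left=[] right=[] parent=B
Step 3 (up): focus=B path=2 depth=1 children=['H'] left=['E', 'L'] right=['M'] parent=S
Step 4 (up): focus=S path=root depth=0 children=['E', 'L', 'B', 'M'] (at root)
Step 5 (down 2): focus=B path=2 depth=1 children=['H'] left=['E', 'L'] right=['M'] parent=S
Step 6 (right): focus=M path=3 depth=1 children=[] left=['E', 'L', 'B'] right=[] parent=S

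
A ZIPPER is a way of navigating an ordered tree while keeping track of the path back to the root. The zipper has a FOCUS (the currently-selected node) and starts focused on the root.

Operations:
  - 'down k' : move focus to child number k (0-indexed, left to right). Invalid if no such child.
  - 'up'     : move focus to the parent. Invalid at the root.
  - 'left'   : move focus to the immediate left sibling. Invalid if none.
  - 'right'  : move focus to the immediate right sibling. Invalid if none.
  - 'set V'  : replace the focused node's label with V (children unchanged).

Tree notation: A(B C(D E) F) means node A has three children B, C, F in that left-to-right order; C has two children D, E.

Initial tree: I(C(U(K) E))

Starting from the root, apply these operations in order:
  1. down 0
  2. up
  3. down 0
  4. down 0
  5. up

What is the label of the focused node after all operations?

Step 1 (down 0): focus=C path=0 depth=1 children=['U', 'E'] left=[] right=[] parent=I
Step 2 (up): focus=I path=root depth=0 children=['C'] (at root)
Step 3 (down 0): focus=C path=0 depth=1 children=['U', 'E'] left=[] right=[] parent=I
Step 4 (down 0): focus=U path=0/0 depth=2 children=['K'] left=[] right=['E'] parent=C
Step 5 (up): focus=C path=0 depth=1 children=['U', 'E'] left=[] right=[] parent=I

Answer: C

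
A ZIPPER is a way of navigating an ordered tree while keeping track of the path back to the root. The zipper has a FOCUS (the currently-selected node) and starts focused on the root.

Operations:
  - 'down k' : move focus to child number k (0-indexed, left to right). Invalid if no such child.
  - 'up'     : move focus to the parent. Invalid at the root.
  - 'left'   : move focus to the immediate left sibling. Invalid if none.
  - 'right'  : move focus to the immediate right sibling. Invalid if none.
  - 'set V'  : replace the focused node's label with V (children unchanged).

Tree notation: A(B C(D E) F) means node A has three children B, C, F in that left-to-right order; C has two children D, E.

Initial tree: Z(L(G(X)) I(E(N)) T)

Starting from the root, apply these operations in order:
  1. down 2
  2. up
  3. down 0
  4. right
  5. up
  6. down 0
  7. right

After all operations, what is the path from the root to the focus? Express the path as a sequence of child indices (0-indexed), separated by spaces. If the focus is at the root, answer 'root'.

Answer: 1

Derivation:
Step 1 (down 2): focus=T path=2 depth=1 children=[] left=['L', 'I'] right=[] parent=Z
Step 2 (up): focus=Z path=root depth=0 children=['L', 'I', 'T'] (at root)
Step 3 (down 0): focus=L path=0 depth=1 children=['G'] left=[] right=['I', 'T'] parent=Z
Step 4 (right): focus=I path=1 depth=1 children=['E'] left=['L'] right=['T'] parent=Z
Step 5 (up): focus=Z path=root depth=0 children=['L', 'I', 'T'] (at root)
Step 6 (down 0): focus=L path=0 depth=1 children=['G'] left=[] right=['I', 'T'] parent=Z
Step 7 (right): focus=I path=1 depth=1 children=['E'] left=['L'] right=['T'] parent=Z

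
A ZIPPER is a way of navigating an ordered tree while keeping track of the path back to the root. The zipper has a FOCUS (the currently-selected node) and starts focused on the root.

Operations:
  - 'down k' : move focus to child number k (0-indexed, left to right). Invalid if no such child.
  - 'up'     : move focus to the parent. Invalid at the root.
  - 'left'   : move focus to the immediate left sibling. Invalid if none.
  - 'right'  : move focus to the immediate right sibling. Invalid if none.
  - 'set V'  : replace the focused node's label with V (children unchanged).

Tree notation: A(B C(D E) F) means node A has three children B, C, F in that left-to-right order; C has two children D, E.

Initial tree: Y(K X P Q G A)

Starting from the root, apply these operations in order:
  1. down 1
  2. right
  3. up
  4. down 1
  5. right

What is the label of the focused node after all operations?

Step 1 (down 1): focus=X path=1 depth=1 children=[] left=['K'] right=['P', 'Q', 'G', 'A'] parent=Y
Step 2 (right): focus=P path=2 depth=1 children=[] left=['K', 'X'] right=['Q', 'G', 'A'] parent=Y
Step 3 (up): focus=Y path=root depth=0 children=['K', 'X', 'P', 'Q', 'G', 'A'] (at root)
Step 4 (down 1): focus=X path=1 depth=1 children=[] left=['K'] right=['P', 'Q', 'G', 'A'] parent=Y
Step 5 (right): focus=P path=2 depth=1 children=[] left=['K', 'X'] right=['Q', 'G', 'A'] parent=Y

Answer: P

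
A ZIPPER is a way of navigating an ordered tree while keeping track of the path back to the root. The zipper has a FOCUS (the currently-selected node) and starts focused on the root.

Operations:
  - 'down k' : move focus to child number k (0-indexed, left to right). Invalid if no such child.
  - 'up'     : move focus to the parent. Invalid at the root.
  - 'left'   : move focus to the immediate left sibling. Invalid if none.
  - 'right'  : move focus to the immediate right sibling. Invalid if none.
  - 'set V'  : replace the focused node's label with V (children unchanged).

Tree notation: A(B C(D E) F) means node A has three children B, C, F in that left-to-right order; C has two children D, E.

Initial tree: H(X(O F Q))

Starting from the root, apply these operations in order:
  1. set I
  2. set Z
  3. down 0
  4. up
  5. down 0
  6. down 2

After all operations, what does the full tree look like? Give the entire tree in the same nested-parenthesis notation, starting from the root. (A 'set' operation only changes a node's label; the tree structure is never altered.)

Step 1 (set I): focus=I path=root depth=0 children=['X'] (at root)
Step 2 (set Z): focus=Z path=root depth=0 children=['X'] (at root)
Step 3 (down 0): focus=X path=0 depth=1 children=['O', 'F', 'Q'] left=[] right=[] parent=Z
Step 4 (up): focus=Z path=root depth=0 children=['X'] (at root)
Step 5 (down 0): focus=X path=0 depth=1 children=['O', 'F', 'Q'] left=[] right=[] parent=Z
Step 6 (down 2): focus=Q path=0/2 depth=2 children=[] left=['O', 'F'] right=[] parent=X

Answer: Z(X(O F Q))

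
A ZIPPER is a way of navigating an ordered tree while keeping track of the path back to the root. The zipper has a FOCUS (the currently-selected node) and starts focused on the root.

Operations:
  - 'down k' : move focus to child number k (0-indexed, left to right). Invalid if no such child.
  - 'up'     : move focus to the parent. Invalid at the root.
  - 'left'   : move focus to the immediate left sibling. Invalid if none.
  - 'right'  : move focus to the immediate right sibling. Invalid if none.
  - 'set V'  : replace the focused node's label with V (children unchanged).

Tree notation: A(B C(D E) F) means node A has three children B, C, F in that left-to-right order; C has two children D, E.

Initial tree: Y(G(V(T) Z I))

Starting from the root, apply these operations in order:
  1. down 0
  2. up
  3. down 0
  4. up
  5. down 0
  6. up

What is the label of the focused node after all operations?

Answer: Y

Derivation:
Step 1 (down 0): focus=G path=0 depth=1 children=['V', 'Z', 'I'] left=[] right=[] parent=Y
Step 2 (up): focus=Y path=root depth=0 children=['G'] (at root)
Step 3 (down 0): focus=G path=0 depth=1 children=['V', 'Z', 'I'] left=[] right=[] parent=Y
Step 4 (up): focus=Y path=root depth=0 children=['G'] (at root)
Step 5 (down 0): focus=G path=0 depth=1 children=['V', 'Z', 'I'] left=[] right=[] parent=Y
Step 6 (up): focus=Y path=root depth=0 children=['G'] (at root)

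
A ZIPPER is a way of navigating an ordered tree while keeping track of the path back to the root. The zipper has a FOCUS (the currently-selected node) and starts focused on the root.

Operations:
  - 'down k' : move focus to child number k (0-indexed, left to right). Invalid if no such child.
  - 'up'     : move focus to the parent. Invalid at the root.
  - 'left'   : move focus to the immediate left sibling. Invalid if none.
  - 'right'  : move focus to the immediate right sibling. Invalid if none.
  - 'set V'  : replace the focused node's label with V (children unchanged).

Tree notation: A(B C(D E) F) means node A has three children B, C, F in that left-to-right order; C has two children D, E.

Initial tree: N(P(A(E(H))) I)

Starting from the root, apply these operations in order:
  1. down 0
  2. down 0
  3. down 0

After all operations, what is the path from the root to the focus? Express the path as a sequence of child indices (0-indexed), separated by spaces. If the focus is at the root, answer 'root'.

Answer: 0 0 0

Derivation:
Step 1 (down 0): focus=P path=0 depth=1 children=['A'] left=[] right=['I'] parent=N
Step 2 (down 0): focus=A path=0/0 depth=2 children=['E'] left=[] right=[] parent=P
Step 3 (down 0): focus=E path=0/0/0 depth=3 children=['H'] left=[] right=[] parent=A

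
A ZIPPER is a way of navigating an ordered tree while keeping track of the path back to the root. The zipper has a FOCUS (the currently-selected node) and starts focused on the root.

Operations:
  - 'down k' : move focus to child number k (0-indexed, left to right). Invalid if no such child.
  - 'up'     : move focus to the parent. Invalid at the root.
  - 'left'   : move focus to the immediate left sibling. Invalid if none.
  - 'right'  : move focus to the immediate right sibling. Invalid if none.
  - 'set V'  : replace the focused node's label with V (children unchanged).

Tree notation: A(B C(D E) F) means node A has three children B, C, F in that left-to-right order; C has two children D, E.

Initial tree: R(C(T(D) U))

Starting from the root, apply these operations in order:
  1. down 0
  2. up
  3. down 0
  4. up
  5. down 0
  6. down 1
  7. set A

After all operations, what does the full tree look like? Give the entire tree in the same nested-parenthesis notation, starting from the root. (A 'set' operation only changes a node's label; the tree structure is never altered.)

Answer: R(C(T(D) A))

Derivation:
Step 1 (down 0): focus=C path=0 depth=1 children=['T', 'U'] left=[] right=[] parent=R
Step 2 (up): focus=R path=root depth=0 children=['C'] (at root)
Step 3 (down 0): focus=C path=0 depth=1 children=['T', 'U'] left=[] right=[] parent=R
Step 4 (up): focus=R path=root depth=0 children=['C'] (at root)
Step 5 (down 0): focus=C path=0 depth=1 children=['T', 'U'] left=[] right=[] parent=R
Step 6 (down 1): focus=U path=0/1 depth=2 children=[] left=['T'] right=[] parent=C
Step 7 (set A): focus=A path=0/1 depth=2 children=[] left=['T'] right=[] parent=C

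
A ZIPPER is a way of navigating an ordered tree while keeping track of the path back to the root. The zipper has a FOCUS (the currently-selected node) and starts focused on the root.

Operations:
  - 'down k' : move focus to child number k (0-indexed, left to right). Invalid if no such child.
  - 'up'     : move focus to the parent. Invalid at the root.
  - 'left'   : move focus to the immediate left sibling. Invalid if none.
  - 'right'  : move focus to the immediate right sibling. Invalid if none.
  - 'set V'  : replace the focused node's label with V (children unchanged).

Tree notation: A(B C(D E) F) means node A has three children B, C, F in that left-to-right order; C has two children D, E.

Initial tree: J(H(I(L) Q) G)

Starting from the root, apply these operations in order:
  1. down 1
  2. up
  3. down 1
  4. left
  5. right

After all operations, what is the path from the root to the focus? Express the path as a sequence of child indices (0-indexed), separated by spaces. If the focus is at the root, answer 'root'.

Answer: 1

Derivation:
Step 1 (down 1): focus=G path=1 depth=1 children=[] left=['H'] right=[] parent=J
Step 2 (up): focus=J path=root depth=0 children=['H', 'G'] (at root)
Step 3 (down 1): focus=G path=1 depth=1 children=[] left=['H'] right=[] parent=J
Step 4 (left): focus=H path=0 depth=1 children=['I', 'Q'] left=[] right=['G'] parent=J
Step 5 (right): focus=G path=1 depth=1 children=[] left=['H'] right=[] parent=J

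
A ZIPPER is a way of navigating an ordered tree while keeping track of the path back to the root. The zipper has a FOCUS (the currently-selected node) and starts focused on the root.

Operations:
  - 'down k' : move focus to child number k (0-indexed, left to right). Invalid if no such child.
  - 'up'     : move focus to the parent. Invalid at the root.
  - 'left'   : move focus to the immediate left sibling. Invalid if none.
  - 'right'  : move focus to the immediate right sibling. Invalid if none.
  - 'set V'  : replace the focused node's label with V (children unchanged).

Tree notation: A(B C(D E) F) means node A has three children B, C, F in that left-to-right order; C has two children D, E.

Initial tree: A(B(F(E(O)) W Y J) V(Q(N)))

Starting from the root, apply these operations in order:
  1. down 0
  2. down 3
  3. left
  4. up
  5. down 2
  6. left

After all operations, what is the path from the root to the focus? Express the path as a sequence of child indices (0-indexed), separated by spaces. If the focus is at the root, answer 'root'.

Answer: 0 1

Derivation:
Step 1 (down 0): focus=B path=0 depth=1 children=['F', 'W', 'Y', 'J'] left=[] right=['V'] parent=A
Step 2 (down 3): focus=J path=0/3 depth=2 children=[] left=['F', 'W', 'Y'] right=[] parent=B
Step 3 (left): focus=Y path=0/2 depth=2 children=[] left=['F', 'W'] right=['J'] parent=B
Step 4 (up): focus=B path=0 depth=1 children=['F', 'W', 'Y', 'J'] left=[] right=['V'] parent=A
Step 5 (down 2): focus=Y path=0/2 depth=2 children=[] left=['F', 'W'] right=['J'] parent=B
Step 6 (left): focus=W path=0/1 depth=2 children=[] left=['F'] right=['Y', 'J'] parent=B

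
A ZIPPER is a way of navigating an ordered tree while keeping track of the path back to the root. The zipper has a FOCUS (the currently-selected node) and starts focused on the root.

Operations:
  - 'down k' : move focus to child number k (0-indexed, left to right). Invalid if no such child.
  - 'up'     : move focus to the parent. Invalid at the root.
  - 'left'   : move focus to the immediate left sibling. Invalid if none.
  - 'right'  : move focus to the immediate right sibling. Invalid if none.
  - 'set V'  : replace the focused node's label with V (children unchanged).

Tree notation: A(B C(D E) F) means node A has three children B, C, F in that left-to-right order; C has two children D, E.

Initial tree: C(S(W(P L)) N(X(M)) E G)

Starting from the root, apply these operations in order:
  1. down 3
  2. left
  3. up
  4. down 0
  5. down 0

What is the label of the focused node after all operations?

Step 1 (down 3): focus=G path=3 depth=1 children=[] left=['S', 'N', 'E'] right=[] parent=C
Step 2 (left): focus=E path=2 depth=1 children=[] left=['S', 'N'] right=['G'] parent=C
Step 3 (up): focus=C path=root depth=0 children=['S', 'N', 'E', 'G'] (at root)
Step 4 (down 0): focus=S path=0 depth=1 children=['W'] left=[] right=['N', 'E', 'G'] parent=C
Step 5 (down 0): focus=W path=0/0 depth=2 children=['P', 'L'] left=[] right=[] parent=S

Answer: W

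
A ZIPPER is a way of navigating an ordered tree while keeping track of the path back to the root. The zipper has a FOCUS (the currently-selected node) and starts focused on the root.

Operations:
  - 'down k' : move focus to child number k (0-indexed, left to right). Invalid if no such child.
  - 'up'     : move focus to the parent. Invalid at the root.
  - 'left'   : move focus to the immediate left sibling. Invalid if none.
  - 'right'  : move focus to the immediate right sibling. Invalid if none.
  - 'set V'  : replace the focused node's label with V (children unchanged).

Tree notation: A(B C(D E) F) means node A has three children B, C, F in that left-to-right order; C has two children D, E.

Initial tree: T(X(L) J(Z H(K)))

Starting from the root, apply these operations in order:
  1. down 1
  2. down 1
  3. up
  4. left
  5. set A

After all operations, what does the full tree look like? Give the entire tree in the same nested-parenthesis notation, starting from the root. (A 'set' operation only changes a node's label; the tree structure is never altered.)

Step 1 (down 1): focus=J path=1 depth=1 children=['Z', 'H'] left=['X'] right=[] parent=T
Step 2 (down 1): focus=H path=1/1 depth=2 children=['K'] left=['Z'] right=[] parent=J
Step 3 (up): focus=J path=1 depth=1 children=['Z', 'H'] left=['X'] right=[] parent=T
Step 4 (left): focus=X path=0 depth=1 children=['L'] left=[] right=['J'] parent=T
Step 5 (set A): focus=A path=0 depth=1 children=['L'] left=[] right=['J'] parent=T

Answer: T(A(L) J(Z H(K)))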